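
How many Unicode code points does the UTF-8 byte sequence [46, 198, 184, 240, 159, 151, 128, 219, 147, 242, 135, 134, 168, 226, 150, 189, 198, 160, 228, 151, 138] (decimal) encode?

Byte at offset 0: 0x2E = 00101110 → 1-byte char (#1). Advance 1.
Byte at offset 1: 0xC6 = 11000110 → 2-byte char (#2). Advance 2.
Byte at offset 3: 0xF0 = 11110000 → 4-byte char (#3). Advance 4.
Byte at offset 7: 0xDB = 11011011 → 2-byte char (#4). Advance 2.
Byte at offset 9: 0xF2 = 11110010 → 4-byte char (#5). Advance 4.
Byte at offset 13: 0xE2 = 11100010 → 3-byte char (#6). Advance 3.
Byte at offset 16: 0xC6 = 11000110 → 2-byte char (#7). Advance 2.
Byte at offset 18: 0xE4 = 11100100 → 3-byte char (#8). Advance 3.
Reached end at offset 21 after 8 code points.

8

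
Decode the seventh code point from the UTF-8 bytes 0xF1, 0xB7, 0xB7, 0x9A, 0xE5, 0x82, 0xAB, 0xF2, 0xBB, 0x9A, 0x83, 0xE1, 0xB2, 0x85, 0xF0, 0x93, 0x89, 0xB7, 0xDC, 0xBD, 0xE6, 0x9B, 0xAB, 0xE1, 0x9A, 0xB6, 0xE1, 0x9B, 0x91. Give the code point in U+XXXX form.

U+66EB

Offset 0: leading byte 0xF1 = 11110001 → 4-byte char #1 = F1 B7 B7 9A.
Offset 4: leading byte 0xE5 = 11100101 → 3-byte char #2 = E5 82 AB.
Offset 7: leading byte 0xF2 = 11110010 → 4-byte char #3 = F2 BB 9A 83.
Offset 11: leading byte 0xE1 = 11100001 → 3-byte char #4 = E1 B2 85.
Offset 14: leading byte 0xF0 = 11110000 → 4-byte char #5 = F0 93 89 B7.
Offset 18: leading byte 0xDC = 11011100 → 2-byte char #6 = DC BD.
Offset 20: leading byte 0xE6 = 11100110 → 3-byte char #7 = E6 9B AB.
Leading byte 0xE6 = 11100110 matches 1110xxxx → 3-byte sequence.
Byte 1: 0xE6 = 11100110, payload 0110 (4 bits).
Byte 2: 0x9B = 10011011 (10xxxxxx ✓), payload 011011.
Byte 3: 0xAB = 10101011 (10xxxxxx ✓), payload 101011.
Concatenate: 0110011011101011 = 0x66EB (16 bits → U+66EB).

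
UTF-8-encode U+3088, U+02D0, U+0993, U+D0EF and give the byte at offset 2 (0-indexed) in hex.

0x88

U+3088 → 3-byte form E3 82 88 at offsets 0–2.
Offset 2 falls in char 1's range; it's byte 3 of E3 82 88 = 0x88.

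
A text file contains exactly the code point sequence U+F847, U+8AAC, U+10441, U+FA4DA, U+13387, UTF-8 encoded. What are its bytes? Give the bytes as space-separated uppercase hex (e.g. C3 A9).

U+F847: 3-byte form → EF A1 87.
U+8AAC: 3-byte form → E8 AA AC.
U+10441: 4-byte form → F0 90 91 81.
U+FA4DA: 4-byte form → F3 BA 93 9A.
U+13387: 4-byte form → F0 93 8E 87.
Concatenated (18 bytes): EF A1 87 E8 AA AC F0 90 91 81 F3 BA 93 9A F0 93 8E 87.

EF A1 87 E8 AA AC F0 90 91 81 F3 BA 93 9A F0 93 8E 87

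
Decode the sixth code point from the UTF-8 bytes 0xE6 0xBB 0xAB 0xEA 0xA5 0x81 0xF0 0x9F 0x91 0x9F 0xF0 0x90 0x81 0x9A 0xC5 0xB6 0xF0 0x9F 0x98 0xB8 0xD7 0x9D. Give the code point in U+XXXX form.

Offset 0: leading byte 0xE6 = 11100110 → 3-byte char #1 = E6 BB AB.
Offset 3: leading byte 0xEA = 11101010 → 3-byte char #2 = EA A5 81.
Offset 6: leading byte 0xF0 = 11110000 → 4-byte char #3 = F0 9F 91 9F.
Offset 10: leading byte 0xF0 = 11110000 → 4-byte char #4 = F0 90 81 9A.
Offset 14: leading byte 0xC5 = 11000101 → 2-byte char #5 = C5 B6.
Offset 16: leading byte 0xF0 = 11110000 → 4-byte char #6 = F0 9F 98 B8.
Leading byte 0xF0 = 11110000 matches 11110xxx → 4-byte sequence.
Byte 1: 0xF0 = 11110000, payload 000 (3 bits).
Byte 2: 0x9F = 10011111 (10xxxxxx ✓), payload 011111.
Byte 3: 0x98 = 10011000 (10xxxxxx ✓), payload 011000.
Byte 4: 0xB8 = 10111000 (10xxxxxx ✓), payload 111000.
Concatenate: 000011111011000111000 = 0x1F638 (21 bits → U+1F638).

U+1F638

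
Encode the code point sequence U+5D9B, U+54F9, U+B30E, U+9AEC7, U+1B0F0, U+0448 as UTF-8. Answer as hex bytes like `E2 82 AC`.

U+5D9B: 3-byte form → E5 B6 9B.
U+54F9: 3-byte form → E5 93 B9.
U+B30E: 3-byte form → EB 8C 8E.
U+9AEC7: 4-byte form → F2 9A BB 87.
U+1B0F0: 4-byte form → F0 9B 83 B0.
U+0448: 2-byte form → D1 88.
Concatenated (19 bytes): E5 B6 9B E5 93 B9 EB 8C 8E F2 9A BB 87 F0 9B 83 B0 D1 88.

E5 B6 9B E5 93 B9 EB 8C 8E F2 9A BB 87 F0 9B 83 B0 D1 88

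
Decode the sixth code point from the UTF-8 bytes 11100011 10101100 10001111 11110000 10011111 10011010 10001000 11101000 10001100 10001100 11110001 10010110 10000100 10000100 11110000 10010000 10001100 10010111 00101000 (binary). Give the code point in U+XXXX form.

Offset 0: leading byte 0xE3 = 11100011 → 3-byte char #1 = E3 AC 8F.
Offset 3: leading byte 0xF0 = 11110000 → 4-byte char #2 = F0 9F 9A 88.
Offset 7: leading byte 0xE8 = 11101000 → 3-byte char #3 = E8 8C 8C.
Offset 10: leading byte 0xF1 = 11110001 → 4-byte char #4 = F1 96 84 84.
Offset 14: leading byte 0xF0 = 11110000 → 4-byte char #5 = F0 90 8C 97.
Offset 18: leading byte 0x28 = 00101000 → 1-byte char #6 = 28.
Leading byte 0x28 = 00101000 matches 0xxxxxxx → 1-byte sequence.
Byte 1: 0x28 = 00101000, payload 0101000 (7 bits).
Concatenate: 0101000 = 0x28 (7 bits → U+0028).

U+0028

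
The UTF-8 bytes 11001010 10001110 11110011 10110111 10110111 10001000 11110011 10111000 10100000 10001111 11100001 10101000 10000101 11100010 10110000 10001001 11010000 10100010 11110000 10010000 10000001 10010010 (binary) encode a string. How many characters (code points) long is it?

Byte at offset 0: 0xCA = 11001010 → 2-byte char (#1). Advance 2.
Byte at offset 2: 0xF3 = 11110011 → 4-byte char (#2). Advance 4.
Byte at offset 6: 0xF3 = 11110011 → 4-byte char (#3). Advance 4.
Byte at offset 10: 0xE1 = 11100001 → 3-byte char (#4). Advance 3.
Byte at offset 13: 0xE2 = 11100010 → 3-byte char (#5). Advance 3.
Byte at offset 16: 0xD0 = 11010000 → 2-byte char (#6). Advance 2.
Byte at offset 18: 0xF0 = 11110000 → 4-byte char (#7). Advance 4.
Reached end at offset 22 after 7 code points.

7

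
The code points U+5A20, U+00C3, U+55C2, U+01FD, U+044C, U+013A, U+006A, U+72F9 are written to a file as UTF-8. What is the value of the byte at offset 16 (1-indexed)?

0xE7

1-indexed offset 16 is 0-indexed offset 15.
U+5A20 → 3-byte form E5 A8 A0 at offsets 0–2.
U+00C3 → 2-byte form C3 83 at offsets 3–4.
U+55C2 → 3-byte form E5 97 82 at offsets 5–7.
U+01FD → 2-byte form C7 BD at offsets 8–9.
U+044C → 2-byte form D1 8C at offsets 10–11.
U+013A → 2-byte form C4 BA at offsets 12–13.
U+006A → 1-byte form 6A at offsets 14–14.
U+72F9 → 3-byte form E7 8B B9 at offsets 15–17.
Offset 15 falls in char 8's range; it's byte 1 of E7 8B B9 = 0xE7.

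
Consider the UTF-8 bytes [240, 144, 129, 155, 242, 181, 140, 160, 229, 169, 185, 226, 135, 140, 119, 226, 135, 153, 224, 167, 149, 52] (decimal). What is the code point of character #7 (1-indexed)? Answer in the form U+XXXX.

Offset 0: leading byte 0xF0 = 11110000 → 4-byte char #1 = F0 90 81 9B.
Offset 4: leading byte 0xF2 = 11110010 → 4-byte char #2 = F2 B5 8C A0.
Offset 8: leading byte 0xE5 = 11100101 → 3-byte char #3 = E5 A9 B9.
Offset 11: leading byte 0xE2 = 11100010 → 3-byte char #4 = E2 87 8C.
Offset 14: leading byte 0x77 = 01110111 → 1-byte char #5 = 77.
Offset 15: leading byte 0xE2 = 11100010 → 3-byte char #6 = E2 87 99.
Offset 18: leading byte 0xE0 = 11100000 → 3-byte char #7 = E0 A7 95.
Leading byte 0xE0 = 11100000 matches 1110xxxx → 3-byte sequence.
Byte 1: 0xE0 = 11100000, payload 0000 (4 bits).
Byte 2: 0xA7 = 10100111 (10xxxxxx ✓), payload 100111.
Byte 3: 0x95 = 10010101 (10xxxxxx ✓), payload 010101.
Concatenate: 0000100111010101 = 0x9D5 (16 bits → U+09D5).

U+09D5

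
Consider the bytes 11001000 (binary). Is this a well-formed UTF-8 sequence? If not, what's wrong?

Leading byte 0xC8 = 11001000 → 2-byte form, but only 1 byte is present.

invalid (sequence truncated)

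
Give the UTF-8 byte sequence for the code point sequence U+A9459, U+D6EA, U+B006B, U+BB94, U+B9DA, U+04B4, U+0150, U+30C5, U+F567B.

U+A9459: 4-byte form → F2 A9 91 99.
U+D6EA: 3-byte form → ED 9B AA.
U+B006B: 4-byte form → F2 B0 81 AB.
U+BB94: 3-byte form → EB AE 94.
U+B9DA: 3-byte form → EB A7 9A.
U+04B4: 2-byte form → D2 B4.
U+0150: 2-byte form → C5 90.
U+30C5: 3-byte form → E3 83 85.
U+F567B: 4-byte form → F3 B5 99 BB.
Concatenated (28 bytes): F2 A9 91 99 ED 9B AA F2 B0 81 AB EB AE 94 EB A7 9A D2 B4 C5 90 E3 83 85 F3 B5 99 BB.

F2 A9 91 99 ED 9B AA F2 B0 81 AB EB AE 94 EB A7 9A D2 B4 C5 90 E3 83 85 F3 B5 99 BB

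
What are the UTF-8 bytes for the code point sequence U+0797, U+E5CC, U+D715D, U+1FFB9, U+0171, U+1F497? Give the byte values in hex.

DE 97 EE 97 8C F3 97 85 9D F0 9F BE B9 C5 B1 F0 9F 92 97

U+0797: 2-byte form → DE 97.
U+E5CC: 3-byte form → EE 97 8C.
U+D715D: 4-byte form → F3 97 85 9D.
U+1FFB9: 4-byte form → F0 9F BE B9.
U+0171: 2-byte form → C5 B1.
U+1F497: 4-byte form → F0 9F 92 97.
Concatenated (19 bytes): DE 97 EE 97 8C F3 97 85 9D F0 9F BE B9 C5 B1 F0 9F 92 97.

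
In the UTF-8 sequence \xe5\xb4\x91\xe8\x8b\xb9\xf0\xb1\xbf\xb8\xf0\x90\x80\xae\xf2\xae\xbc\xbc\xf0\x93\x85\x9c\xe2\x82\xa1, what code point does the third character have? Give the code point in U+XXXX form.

Offset 0: leading byte 0xE5 = 11100101 → 3-byte char #1 = E5 B4 91.
Offset 3: leading byte 0xE8 = 11101000 → 3-byte char #2 = E8 8B B9.
Offset 6: leading byte 0xF0 = 11110000 → 4-byte char #3 = F0 B1 BF B8.
Leading byte 0xF0 = 11110000 matches 11110xxx → 4-byte sequence.
Byte 1: 0xF0 = 11110000, payload 000 (3 bits).
Byte 2: 0xB1 = 10110001 (10xxxxxx ✓), payload 110001.
Byte 3: 0xBF = 10111111 (10xxxxxx ✓), payload 111111.
Byte 4: 0xB8 = 10111000 (10xxxxxx ✓), payload 111000.
Concatenate: 000110001111111111000 = 0x31FF8 (21 bits → U+31FF8).

U+31FF8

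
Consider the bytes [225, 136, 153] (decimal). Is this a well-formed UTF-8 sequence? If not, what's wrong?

valid

Leading byte 0xE1 = 11100001 → 3-byte form.
Continuation bytes 0x88=10001000, 0x99=10011001 all match 10xxxxxx.
Decoded value 0x1219 is ≥ 0x800 (shortest form) and not a surrogate.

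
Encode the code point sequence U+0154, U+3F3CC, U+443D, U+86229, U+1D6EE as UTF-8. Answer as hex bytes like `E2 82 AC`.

U+0154: 2-byte form → C5 94.
U+3F3CC: 4-byte form → F0 BF 8F 8C.
U+443D: 3-byte form → E4 90 BD.
U+86229: 4-byte form → F2 86 88 A9.
U+1D6EE: 4-byte form → F0 9D 9B AE.
Concatenated (17 bytes): C5 94 F0 BF 8F 8C E4 90 BD F2 86 88 A9 F0 9D 9B AE.

C5 94 F0 BF 8F 8C E4 90 BD F2 86 88 A9 F0 9D 9B AE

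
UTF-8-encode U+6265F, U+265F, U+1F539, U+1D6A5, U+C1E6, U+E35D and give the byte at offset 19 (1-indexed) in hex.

0xEE

1-indexed offset 19 is 0-indexed offset 18.
U+6265F → 4-byte form F1 A2 99 9F at offsets 0–3.
U+265F → 3-byte form E2 99 9F at offsets 4–6.
U+1F539 → 4-byte form F0 9F 94 B9 at offsets 7–10.
U+1D6A5 → 4-byte form F0 9D 9A A5 at offsets 11–14.
U+C1E6 → 3-byte form EC 87 A6 at offsets 15–17.
U+E35D → 3-byte form EE 8D 9D at offsets 18–20.
Offset 18 falls in char 6's range; it's byte 1 of EE 8D 9D = 0xEE.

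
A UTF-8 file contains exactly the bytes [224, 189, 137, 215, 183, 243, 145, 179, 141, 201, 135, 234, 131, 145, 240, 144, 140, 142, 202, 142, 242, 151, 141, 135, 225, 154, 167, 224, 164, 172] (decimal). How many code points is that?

10

Byte at offset 0: 0xE0 = 11100000 → 3-byte char (#1). Advance 3.
Byte at offset 3: 0xD7 = 11010111 → 2-byte char (#2). Advance 2.
Byte at offset 5: 0xF3 = 11110011 → 4-byte char (#3). Advance 4.
Byte at offset 9: 0xC9 = 11001001 → 2-byte char (#4). Advance 2.
Byte at offset 11: 0xEA = 11101010 → 3-byte char (#5). Advance 3.
Byte at offset 14: 0xF0 = 11110000 → 4-byte char (#6). Advance 4.
Byte at offset 18: 0xCA = 11001010 → 2-byte char (#7). Advance 2.
Byte at offset 20: 0xF2 = 11110010 → 4-byte char (#8). Advance 4.
Byte at offset 24: 0xE1 = 11100001 → 3-byte char (#9). Advance 3.
Byte at offset 27: 0xE0 = 11100000 → 3-byte char (#10). Advance 3.
Reached end at offset 30 after 10 code points.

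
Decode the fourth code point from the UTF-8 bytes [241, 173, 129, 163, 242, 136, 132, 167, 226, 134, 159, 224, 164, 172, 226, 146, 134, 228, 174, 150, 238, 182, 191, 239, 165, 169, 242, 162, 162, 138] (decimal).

Offset 0: leading byte 0xF1 = 11110001 → 4-byte char #1 = F1 AD 81 A3.
Offset 4: leading byte 0xF2 = 11110010 → 4-byte char #2 = F2 88 84 A7.
Offset 8: leading byte 0xE2 = 11100010 → 3-byte char #3 = E2 86 9F.
Offset 11: leading byte 0xE0 = 11100000 → 3-byte char #4 = E0 A4 AC.
Leading byte 0xE0 = 11100000 matches 1110xxxx → 3-byte sequence.
Byte 1: 0xE0 = 11100000, payload 0000 (4 bits).
Byte 2: 0xA4 = 10100100 (10xxxxxx ✓), payload 100100.
Byte 3: 0xAC = 10101100 (10xxxxxx ✓), payload 101100.
Concatenate: 0000100100101100 = 0x92C (16 bits → U+092C).

U+092C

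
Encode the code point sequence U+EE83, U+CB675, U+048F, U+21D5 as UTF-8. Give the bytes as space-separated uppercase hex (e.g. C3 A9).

EE BA 83 F3 8B 99 B5 D2 8F E2 87 95

U+EE83: 3-byte form → EE BA 83.
U+CB675: 4-byte form → F3 8B 99 B5.
U+048F: 2-byte form → D2 8F.
U+21D5: 3-byte form → E2 87 95.
Concatenated (12 bytes): EE BA 83 F3 8B 99 B5 D2 8F E2 87 95.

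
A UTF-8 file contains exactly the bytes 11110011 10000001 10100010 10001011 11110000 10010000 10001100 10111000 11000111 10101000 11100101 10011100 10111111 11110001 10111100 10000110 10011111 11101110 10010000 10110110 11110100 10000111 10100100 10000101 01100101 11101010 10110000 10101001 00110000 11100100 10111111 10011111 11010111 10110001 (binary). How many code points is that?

12

Byte at offset 0: 0xF3 = 11110011 → 4-byte char (#1). Advance 4.
Byte at offset 4: 0xF0 = 11110000 → 4-byte char (#2). Advance 4.
Byte at offset 8: 0xC7 = 11000111 → 2-byte char (#3). Advance 2.
Byte at offset 10: 0xE5 = 11100101 → 3-byte char (#4). Advance 3.
Byte at offset 13: 0xF1 = 11110001 → 4-byte char (#5). Advance 4.
Byte at offset 17: 0xEE = 11101110 → 3-byte char (#6). Advance 3.
Byte at offset 20: 0xF4 = 11110100 → 4-byte char (#7). Advance 4.
Byte at offset 24: 0x65 = 01100101 → 1-byte char (#8). Advance 1.
Byte at offset 25: 0xEA = 11101010 → 3-byte char (#9). Advance 3.
Byte at offset 28: 0x30 = 00110000 → 1-byte char (#10). Advance 1.
Byte at offset 29: 0xE4 = 11100100 → 3-byte char (#11). Advance 3.
Byte at offset 32: 0xD7 = 11010111 → 2-byte char (#12). Advance 2.
Reached end at offset 34 after 12 code points.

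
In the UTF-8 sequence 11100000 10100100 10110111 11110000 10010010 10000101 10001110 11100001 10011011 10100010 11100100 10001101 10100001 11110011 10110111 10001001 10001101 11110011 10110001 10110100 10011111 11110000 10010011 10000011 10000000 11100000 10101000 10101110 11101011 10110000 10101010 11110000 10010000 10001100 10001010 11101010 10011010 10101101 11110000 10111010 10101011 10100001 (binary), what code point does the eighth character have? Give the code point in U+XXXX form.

U+0A2E

Offset 0: leading byte 0xE0 = 11100000 → 3-byte char #1 = E0 A4 B7.
Offset 3: leading byte 0xF0 = 11110000 → 4-byte char #2 = F0 92 85 8E.
Offset 7: leading byte 0xE1 = 11100001 → 3-byte char #3 = E1 9B A2.
Offset 10: leading byte 0xE4 = 11100100 → 3-byte char #4 = E4 8D A1.
Offset 13: leading byte 0xF3 = 11110011 → 4-byte char #5 = F3 B7 89 8D.
Offset 17: leading byte 0xF3 = 11110011 → 4-byte char #6 = F3 B1 B4 9F.
Offset 21: leading byte 0xF0 = 11110000 → 4-byte char #7 = F0 93 83 80.
Offset 25: leading byte 0xE0 = 11100000 → 3-byte char #8 = E0 A8 AE.
Leading byte 0xE0 = 11100000 matches 1110xxxx → 3-byte sequence.
Byte 1: 0xE0 = 11100000, payload 0000 (4 bits).
Byte 2: 0xA8 = 10101000 (10xxxxxx ✓), payload 101000.
Byte 3: 0xAE = 10101110 (10xxxxxx ✓), payload 101110.
Concatenate: 0000101000101110 = 0xA2E (16 bits → U+0A2E).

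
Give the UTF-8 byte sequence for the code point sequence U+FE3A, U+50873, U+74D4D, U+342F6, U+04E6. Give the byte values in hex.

U+FE3A: 3-byte form → EF B8 BA.
U+50873: 4-byte form → F1 90 A1 B3.
U+74D4D: 4-byte form → F1 B4 B5 8D.
U+342F6: 4-byte form → F0 B4 8B B6.
U+04E6: 2-byte form → D3 A6.
Concatenated (17 bytes): EF B8 BA F1 90 A1 B3 F1 B4 B5 8D F0 B4 8B B6 D3 A6.

EF B8 BA F1 90 A1 B3 F1 B4 B5 8D F0 B4 8B B6 D3 A6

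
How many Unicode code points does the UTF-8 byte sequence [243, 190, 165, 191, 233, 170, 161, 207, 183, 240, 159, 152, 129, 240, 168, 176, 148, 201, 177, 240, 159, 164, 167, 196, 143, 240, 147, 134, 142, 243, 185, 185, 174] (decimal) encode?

Byte at offset 0: 0xF3 = 11110011 → 4-byte char (#1). Advance 4.
Byte at offset 4: 0xE9 = 11101001 → 3-byte char (#2). Advance 3.
Byte at offset 7: 0xCF = 11001111 → 2-byte char (#3). Advance 2.
Byte at offset 9: 0xF0 = 11110000 → 4-byte char (#4). Advance 4.
Byte at offset 13: 0xF0 = 11110000 → 4-byte char (#5). Advance 4.
Byte at offset 17: 0xC9 = 11001001 → 2-byte char (#6). Advance 2.
Byte at offset 19: 0xF0 = 11110000 → 4-byte char (#7). Advance 4.
Byte at offset 23: 0xC4 = 11000100 → 2-byte char (#8). Advance 2.
Byte at offset 25: 0xF0 = 11110000 → 4-byte char (#9). Advance 4.
Byte at offset 29: 0xF3 = 11110011 → 4-byte char (#10). Advance 4.
Reached end at offset 33 after 10 code points.

10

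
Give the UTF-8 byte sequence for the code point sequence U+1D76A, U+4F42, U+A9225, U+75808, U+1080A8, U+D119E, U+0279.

U+1D76A: 4-byte form → F0 9D 9D AA.
U+4F42: 3-byte form → E4 BD 82.
U+A9225: 4-byte form → F2 A9 88 A5.
U+75808: 4-byte form → F1 B5 A0 88.
U+1080A8: 4-byte form → F4 88 82 A8.
U+D119E: 4-byte form → F3 91 86 9E.
U+0279: 2-byte form → C9 B9.
Concatenated (25 bytes): F0 9D 9D AA E4 BD 82 F2 A9 88 A5 F1 B5 A0 88 F4 88 82 A8 F3 91 86 9E C9 B9.

F0 9D 9D AA E4 BD 82 F2 A9 88 A5 F1 B5 A0 88 F4 88 82 A8 F3 91 86 9E C9 B9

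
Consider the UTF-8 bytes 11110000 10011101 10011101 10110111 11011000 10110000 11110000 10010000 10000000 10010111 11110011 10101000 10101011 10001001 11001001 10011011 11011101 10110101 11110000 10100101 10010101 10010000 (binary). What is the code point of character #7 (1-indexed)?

U+25550

Offset 0: leading byte 0xF0 = 11110000 → 4-byte char #1 = F0 9D 9D B7.
Offset 4: leading byte 0xD8 = 11011000 → 2-byte char #2 = D8 B0.
Offset 6: leading byte 0xF0 = 11110000 → 4-byte char #3 = F0 90 80 97.
Offset 10: leading byte 0xF3 = 11110011 → 4-byte char #4 = F3 A8 AB 89.
Offset 14: leading byte 0xC9 = 11001001 → 2-byte char #5 = C9 9B.
Offset 16: leading byte 0xDD = 11011101 → 2-byte char #6 = DD B5.
Offset 18: leading byte 0xF0 = 11110000 → 4-byte char #7 = F0 A5 95 90.
Leading byte 0xF0 = 11110000 matches 11110xxx → 4-byte sequence.
Byte 1: 0xF0 = 11110000, payload 000 (3 bits).
Byte 2: 0xA5 = 10100101 (10xxxxxx ✓), payload 100101.
Byte 3: 0x95 = 10010101 (10xxxxxx ✓), payload 010101.
Byte 4: 0x90 = 10010000 (10xxxxxx ✓), payload 010000.
Concatenate: 000100101010101010000 = 0x25550 (21 bits → U+25550).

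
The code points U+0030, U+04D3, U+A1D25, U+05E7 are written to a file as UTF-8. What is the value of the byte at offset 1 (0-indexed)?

0xD3

U+0030 → 1-byte form 30 at offsets 0–0.
U+04D3 → 2-byte form D3 93 at offsets 1–2.
Offset 1 falls in char 2's range; it's byte 1 of D3 93 = 0xD3.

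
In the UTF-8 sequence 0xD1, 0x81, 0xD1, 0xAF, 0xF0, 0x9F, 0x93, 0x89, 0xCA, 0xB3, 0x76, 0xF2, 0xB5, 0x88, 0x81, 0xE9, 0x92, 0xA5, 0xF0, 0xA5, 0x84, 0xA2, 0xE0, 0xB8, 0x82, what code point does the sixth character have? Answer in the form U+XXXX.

Offset 0: leading byte 0xD1 = 11010001 → 2-byte char #1 = D1 81.
Offset 2: leading byte 0xD1 = 11010001 → 2-byte char #2 = D1 AF.
Offset 4: leading byte 0xF0 = 11110000 → 4-byte char #3 = F0 9F 93 89.
Offset 8: leading byte 0xCA = 11001010 → 2-byte char #4 = CA B3.
Offset 10: leading byte 0x76 = 01110110 → 1-byte char #5 = 76.
Offset 11: leading byte 0xF2 = 11110010 → 4-byte char #6 = F2 B5 88 81.
Leading byte 0xF2 = 11110010 matches 11110xxx → 4-byte sequence.
Byte 1: 0xF2 = 11110010, payload 010 (3 bits).
Byte 2: 0xB5 = 10110101 (10xxxxxx ✓), payload 110101.
Byte 3: 0x88 = 10001000 (10xxxxxx ✓), payload 001000.
Byte 4: 0x81 = 10000001 (10xxxxxx ✓), payload 000001.
Concatenate: 010110101001000000001 = 0xB5201 (21 bits → U+B5201).

U+B5201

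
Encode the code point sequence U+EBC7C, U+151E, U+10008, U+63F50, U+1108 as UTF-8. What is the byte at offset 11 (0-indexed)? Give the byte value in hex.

0xF1

U+EBC7C → 4-byte form F3 AB B1 BC at offsets 0–3.
U+151E → 3-byte form E1 94 9E at offsets 4–6.
U+10008 → 4-byte form F0 90 80 88 at offsets 7–10.
U+63F50 → 4-byte form F1 A3 BD 90 at offsets 11–14.
Offset 11 falls in char 4's range; it's byte 1 of F1 A3 BD 90 = 0xF1.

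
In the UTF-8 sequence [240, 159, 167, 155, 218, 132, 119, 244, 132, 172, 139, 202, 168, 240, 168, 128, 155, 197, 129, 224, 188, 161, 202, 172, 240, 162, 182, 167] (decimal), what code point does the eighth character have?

Offset 0: leading byte 0xF0 = 11110000 → 4-byte char #1 = F0 9F A7 9B.
Offset 4: leading byte 0xDA = 11011010 → 2-byte char #2 = DA 84.
Offset 6: leading byte 0x77 = 01110111 → 1-byte char #3 = 77.
Offset 7: leading byte 0xF4 = 11110100 → 4-byte char #4 = F4 84 AC 8B.
Offset 11: leading byte 0xCA = 11001010 → 2-byte char #5 = CA A8.
Offset 13: leading byte 0xF0 = 11110000 → 4-byte char #6 = F0 A8 80 9B.
Offset 17: leading byte 0xC5 = 11000101 → 2-byte char #7 = C5 81.
Offset 19: leading byte 0xE0 = 11100000 → 3-byte char #8 = E0 BC A1.
Leading byte 0xE0 = 11100000 matches 1110xxxx → 3-byte sequence.
Byte 1: 0xE0 = 11100000, payload 0000 (4 bits).
Byte 2: 0xBC = 10111100 (10xxxxxx ✓), payload 111100.
Byte 3: 0xA1 = 10100001 (10xxxxxx ✓), payload 100001.
Concatenate: 0000111100100001 = 0xF21 (16 bits → U+0F21).

U+0F21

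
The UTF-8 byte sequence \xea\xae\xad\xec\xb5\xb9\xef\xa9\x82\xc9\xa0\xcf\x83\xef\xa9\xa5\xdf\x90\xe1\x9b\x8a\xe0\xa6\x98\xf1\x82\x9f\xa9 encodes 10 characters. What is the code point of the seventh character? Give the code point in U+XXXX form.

U+07D0

Offset 0: leading byte 0xEA = 11101010 → 3-byte char #1 = EA AE AD.
Offset 3: leading byte 0xEC = 11101100 → 3-byte char #2 = EC B5 B9.
Offset 6: leading byte 0xEF = 11101111 → 3-byte char #3 = EF A9 82.
Offset 9: leading byte 0xC9 = 11001001 → 2-byte char #4 = C9 A0.
Offset 11: leading byte 0xCF = 11001111 → 2-byte char #5 = CF 83.
Offset 13: leading byte 0xEF = 11101111 → 3-byte char #6 = EF A9 A5.
Offset 16: leading byte 0xDF = 11011111 → 2-byte char #7 = DF 90.
Leading byte 0xDF = 11011111 matches 110xxxxx → 2-byte sequence.
Byte 1: 0xDF = 11011111, payload 11111 (5 bits).
Byte 2: 0x90 = 10010000 (10xxxxxx ✓), payload 010000.
Concatenate: 11111010000 = 0x7D0 (11 bits → U+07D0).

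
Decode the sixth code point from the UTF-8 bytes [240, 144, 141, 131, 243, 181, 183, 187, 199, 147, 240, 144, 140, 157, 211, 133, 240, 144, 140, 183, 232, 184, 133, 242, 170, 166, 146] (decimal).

U+10337

Offset 0: leading byte 0xF0 = 11110000 → 4-byte char #1 = F0 90 8D 83.
Offset 4: leading byte 0xF3 = 11110011 → 4-byte char #2 = F3 B5 B7 BB.
Offset 8: leading byte 0xC7 = 11000111 → 2-byte char #3 = C7 93.
Offset 10: leading byte 0xF0 = 11110000 → 4-byte char #4 = F0 90 8C 9D.
Offset 14: leading byte 0xD3 = 11010011 → 2-byte char #5 = D3 85.
Offset 16: leading byte 0xF0 = 11110000 → 4-byte char #6 = F0 90 8C B7.
Leading byte 0xF0 = 11110000 matches 11110xxx → 4-byte sequence.
Byte 1: 0xF0 = 11110000, payload 000 (3 bits).
Byte 2: 0x90 = 10010000 (10xxxxxx ✓), payload 010000.
Byte 3: 0x8C = 10001100 (10xxxxxx ✓), payload 001100.
Byte 4: 0xB7 = 10110111 (10xxxxxx ✓), payload 110111.
Concatenate: 000010000001100110111 = 0x10337 (21 bits → U+10337).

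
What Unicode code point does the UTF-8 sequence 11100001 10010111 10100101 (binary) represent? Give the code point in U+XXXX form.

U+15E5

Leading byte 0xE1 = 11100001 matches 1110xxxx → 3-byte sequence.
Byte 1: 0xE1 = 11100001, payload 0001 (4 bits).
Byte 2: 0x97 = 10010111 (10xxxxxx ✓), payload 010111.
Byte 3: 0xA5 = 10100101 (10xxxxxx ✓), payload 100101.
Concatenate: 0001010111100101 = 0x15E5 (16 bits → U+15E5).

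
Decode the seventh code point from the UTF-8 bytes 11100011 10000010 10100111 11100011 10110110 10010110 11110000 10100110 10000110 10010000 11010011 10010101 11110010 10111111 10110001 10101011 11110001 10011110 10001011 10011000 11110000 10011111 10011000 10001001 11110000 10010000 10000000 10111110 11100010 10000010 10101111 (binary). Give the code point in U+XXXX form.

U+1F609

Offset 0: leading byte 0xE3 = 11100011 → 3-byte char #1 = E3 82 A7.
Offset 3: leading byte 0xE3 = 11100011 → 3-byte char #2 = E3 B6 96.
Offset 6: leading byte 0xF0 = 11110000 → 4-byte char #3 = F0 A6 86 90.
Offset 10: leading byte 0xD3 = 11010011 → 2-byte char #4 = D3 95.
Offset 12: leading byte 0xF2 = 11110010 → 4-byte char #5 = F2 BF B1 AB.
Offset 16: leading byte 0xF1 = 11110001 → 4-byte char #6 = F1 9E 8B 98.
Offset 20: leading byte 0xF0 = 11110000 → 4-byte char #7 = F0 9F 98 89.
Leading byte 0xF0 = 11110000 matches 11110xxx → 4-byte sequence.
Byte 1: 0xF0 = 11110000, payload 000 (3 bits).
Byte 2: 0x9F = 10011111 (10xxxxxx ✓), payload 011111.
Byte 3: 0x98 = 10011000 (10xxxxxx ✓), payload 011000.
Byte 4: 0x89 = 10001001 (10xxxxxx ✓), payload 001001.
Concatenate: 000011111011000001001 = 0x1F609 (21 bits → U+1F609).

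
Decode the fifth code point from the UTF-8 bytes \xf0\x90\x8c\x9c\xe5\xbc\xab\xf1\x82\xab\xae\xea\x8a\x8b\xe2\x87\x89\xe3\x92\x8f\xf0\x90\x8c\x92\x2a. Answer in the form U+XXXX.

Offset 0: leading byte 0xF0 = 11110000 → 4-byte char #1 = F0 90 8C 9C.
Offset 4: leading byte 0xE5 = 11100101 → 3-byte char #2 = E5 BC AB.
Offset 7: leading byte 0xF1 = 11110001 → 4-byte char #3 = F1 82 AB AE.
Offset 11: leading byte 0xEA = 11101010 → 3-byte char #4 = EA 8A 8B.
Offset 14: leading byte 0xE2 = 11100010 → 3-byte char #5 = E2 87 89.
Leading byte 0xE2 = 11100010 matches 1110xxxx → 3-byte sequence.
Byte 1: 0xE2 = 11100010, payload 0010 (4 bits).
Byte 2: 0x87 = 10000111 (10xxxxxx ✓), payload 000111.
Byte 3: 0x89 = 10001001 (10xxxxxx ✓), payload 001001.
Concatenate: 0010000111001001 = 0x21C9 (16 bits → U+21C9).

U+21C9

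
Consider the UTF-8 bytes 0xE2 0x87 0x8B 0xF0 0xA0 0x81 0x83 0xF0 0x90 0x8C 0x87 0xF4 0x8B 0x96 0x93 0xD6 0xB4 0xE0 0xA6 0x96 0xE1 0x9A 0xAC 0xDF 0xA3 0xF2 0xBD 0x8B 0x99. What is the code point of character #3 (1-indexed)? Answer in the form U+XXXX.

U+10307

Offset 0: leading byte 0xE2 = 11100010 → 3-byte char #1 = E2 87 8B.
Offset 3: leading byte 0xF0 = 11110000 → 4-byte char #2 = F0 A0 81 83.
Offset 7: leading byte 0xF0 = 11110000 → 4-byte char #3 = F0 90 8C 87.
Leading byte 0xF0 = 11110000 matches 11110xxx → 4-byte sequence.
Byte 1: 0xF0 = 11110000, payload 000 (3 bits).
Byte 2: 0x90 = 10010000 (10xxxxxx ✓), payload 010000.
Byte 3: 0x8C = 10001100 (10xxxxxx ✓), payload 001100.
Byte 4: 0x87 = 10000111 (10xxxxxx ✓), payload 000111.
Concatenate: 000010000001100000111 = 0x10307 (21 bits → U+10307).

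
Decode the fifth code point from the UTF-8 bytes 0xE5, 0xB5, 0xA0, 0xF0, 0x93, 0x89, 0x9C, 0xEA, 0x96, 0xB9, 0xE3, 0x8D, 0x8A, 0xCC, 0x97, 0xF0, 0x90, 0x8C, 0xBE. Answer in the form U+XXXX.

U+0317

Offset 0: leading byte 0xE5 = 11100101 → 3-byte char #1 = E5 B5 A0.
Offset 3: leading byte 0xF0 = 11110000 → 4-byte char #2 = F0 93 89 9C.
Offset 7: leading byte 0xEA = 11101010 → 3-byte char #3 = EA 96 B9.
Offset 10: leading byte 0xE3 = 11100011 → 3-byte char #4 = E3 8D 8A.
Offset 13: leading byte 0xCC = 11001100 → 2-byte char #5 = CC 97.
Leading byte 0xCC = 11001100 matches 110xxxxx → 2-byte sequence.
Byte 1: 0xCC = 11001100, payload 01100 (5 bits).
Byte 2: 0x97 = 10010111 (10xxxxxx ✓), payload 010111.
Concatenate: 01100010111 = 0x317 (11 bits → U+0317).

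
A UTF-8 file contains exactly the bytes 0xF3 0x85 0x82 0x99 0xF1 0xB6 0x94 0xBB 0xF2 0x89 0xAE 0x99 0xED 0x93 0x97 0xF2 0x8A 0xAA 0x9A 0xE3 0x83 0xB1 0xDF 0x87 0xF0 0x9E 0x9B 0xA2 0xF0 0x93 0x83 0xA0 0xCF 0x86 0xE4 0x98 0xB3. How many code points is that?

Byte at offset 0: 0xF3 = 11110011 → 4-byte char (#1). Advance 4.
Byte at offset 4: 0xF1 = 11110001 → 4-byte char (#2). Advance 4.
Byte at offset 8: 0xF2 = 11110010 → 4-byte char (#3). Advance 4.
Byte at offset 12: 0xED = 11101101 → 3-byte char (#4). Advance 3.
Byte at offset 15: 0xF2 = 11110010 → 4-byte char (#5). Advance 4.
Byte at offset 19: 0xE3 = 11100011 → 3-byte char (#6). Advance 3.
Byte at offset 22: 0xDF = 11011111 → 2-byte char (#7). Advance 2.
Byte at offset 24: 0xF0 = 11110000 → 4-byte char (#8). Advance 4.
Byte at offset 28: 0xF0 = 11110000 → 4-byte char (#9). Advance 4.
Byte at offset 32: 0xCF = 11001111 → 2-byte char (#10). Advance 2.
Byte at offset 34: 0xE4 = 11100100 → 3-byte char (#11). Advance 3.
Reached end at offset 37 after 11 code points.

11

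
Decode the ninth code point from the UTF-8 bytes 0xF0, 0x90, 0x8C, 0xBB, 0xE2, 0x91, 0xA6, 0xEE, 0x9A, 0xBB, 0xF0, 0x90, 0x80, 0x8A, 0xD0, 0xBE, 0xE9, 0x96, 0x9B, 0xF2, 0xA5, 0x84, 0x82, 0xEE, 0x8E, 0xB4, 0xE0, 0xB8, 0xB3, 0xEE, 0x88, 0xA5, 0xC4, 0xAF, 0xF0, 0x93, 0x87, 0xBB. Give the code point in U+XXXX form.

U+0E33

Offset 0: leading byte 0xF0 = 11110000 → 4-byte char #1 = F0 90 8C BB.
Offset 4: leading byte 0xE2 = 11100010 → 3-byte char #2 = E2 91 A6.
Offset 7: leading byte 0xEE = 11101110 → 3-byte char #3 = EE 9A BB.
Offset 10: leading byte 0xF0 = 11110000 → 4-byte char #4 = F0 90 80 8A.
Offset 14: leading byte 0xD0 = 11010000 → 2-byte char #5 = D0 BE.
Offset 16: leading byte 0xE9 = 11101001 → 3-byte char #6 = E9 96 9B.
Offset 19: leading byte 0xF2 = 11110010 → 4-byte char #7 = F2 A5 84 82.
Offset 23: leading byte 0xEE = 11101110 → 3-byte char #8 = EE 8E B4.
Offset 26: leading byte 0xE0 = 11100000 → 3-byte char #9 = E0 B8 B3.
Leading byte 0xE0 = 11100000 matches 1110xxxx → 3-byte sequence.
Byte 1: 0xE0 = 11100000, payload 0000 (4 bits).
Byte 2: 0xB8 = 10111000 (10xxxxxx ✓), payload 111000.
Byte 3: 0xB3 = 10110011 (10xxxxxx ✓), payload 110011.
Concatenate: 0000111000110011 = 0xE33 (16 bits → U+0E33).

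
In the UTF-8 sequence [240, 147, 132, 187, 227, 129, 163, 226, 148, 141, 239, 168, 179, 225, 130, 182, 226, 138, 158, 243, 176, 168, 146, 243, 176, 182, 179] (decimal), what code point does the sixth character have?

U+229E

Offset 0: leading byte 0xF0 = 11110000 → 4-byte char #1 = F0 93 84 BB.
Offset 4: leading byte 0xE3 = 11100011 → 3-byte char #2 = E3 81 A3.
Offset 7: leading byte 0xE2 = 11100010 → 3-byte char #3 = E2 94 8D.
Offset 10: leading byte 0xEF = 11101111 → 3-byte char #4 = EF A8 B3.
Offset 13: leading byte 0xE1 = 11100001 → 3-byte char #5 = E1 82 B6.
Offset 16: leading byte 0xE2 = 11100010 → 3-byte char #6 = E2 8A 9E.
Leading byte 0xE2 = 11100010 matches 1110xxxx → 3-byte sequence.
Byte 1: 0xE2 = 11100010, payload 0010 (4 bits).
Byte 2: 0x8A = 10001010 (10xxxxxx ✓), payload 001010.
Byte 3: 0x9E = 10011110 (10xxxxxx ✓), payload 011110.
Concatenate: 0010001010011110 = 0x229E (16 bits → U+229E).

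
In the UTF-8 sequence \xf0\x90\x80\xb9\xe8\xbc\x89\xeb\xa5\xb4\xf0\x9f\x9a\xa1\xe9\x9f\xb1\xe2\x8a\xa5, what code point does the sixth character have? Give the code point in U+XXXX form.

Offset 0: leading byte 0xF0 = 11110000 → 4-byte char #1 = F0 90 80 B9.
Offset 4: leading byte 0xE8 = 11101000 → 3-byte char #2 = E8 BC 89.
Offset 7: leading byte 0xEB = 11101011 → 3-byte char #3 = EB A5 B4.
Offset 10: leading byte 0xF0 = 11110000 → 4-byte char #4 = F0 9F 9A A1.
Offset 14: leading byte 0xE9 = 11101001 → 3-byte char #5 = E9 9F B1.
Offset 17: leading byte 0xE2 = 11100010 → 3-byte char #6 = E2 8A A5.
Leading byte 0xE2 = 11100010 matches 1110xxxx → 3-byte sequence.
Byte 1: 0xE2 = 11100010, payload 0010 (4 bits).
Byte 2: 0x8A = 10001010 (10xxxxxx ✓), payload 001010.
Byte 3: 0xA5 = 10100101 (10xxxxxx ✓), payload 100101.
Concatenate: 0010001010100101 = 0x22A5 (16 bits → U+22A5).

U+22A5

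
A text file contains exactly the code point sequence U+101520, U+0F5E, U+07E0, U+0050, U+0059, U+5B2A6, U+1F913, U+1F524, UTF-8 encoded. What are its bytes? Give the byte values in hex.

F4 81 94 A0 E0 BD 9E DF A0 50 59 F1 9B 8A A6 F0 9F A4 93 F0 9F 94 A4

U+101520: 4-byte form → F4 81 94 A0.
U+0F5E: 3-byte form → E0 BD 9E.
U+07E0: 2-byte form → DF A0.
U+0050: 1-byte form → 50.
U+0059: 1-byte form → 59.
U+5B2A6: 4-byte form → F1 9B 8A A6.
U+1F913: 4-byte form → F0 9F A4 93.
U+1F524: 4-byte form → F0 9F 94 A4.
Concatenated (23 bytes): F4 81 94 A0 E0 BD 9E DF A0 50 59 F1 9B 8A A6 F0 9F A4 93 F0 9F 94 A4.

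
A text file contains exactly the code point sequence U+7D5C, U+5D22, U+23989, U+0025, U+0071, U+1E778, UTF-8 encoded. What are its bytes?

U+7D5C: 3-byte form → E7 B5 9C.
U+5D22: 3-byte form → E5 B4 A2.
U+23989: 4-byte form → F0 A3 A6 89.
U+0025: 1-byte form → 25.
U+0071: 1-byte form → 71.
U+1E778: 4-byte form → F0 9E 9D B8.
Concatenated (16 bytes): E7 B5 9C E5 B4 A2 F0 A3 A6 89 25 71 F0 9E 9D B8.

E7 B5 9C E5 B4 A2 F0 A3 A6 89 25 71 F0 9E 9D B8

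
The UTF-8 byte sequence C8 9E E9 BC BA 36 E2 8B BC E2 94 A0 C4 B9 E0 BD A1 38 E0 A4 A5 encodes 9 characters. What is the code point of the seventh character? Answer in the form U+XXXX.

U+0F61

Offset 0: leading byte 0xC8 = 11001000 → 2-byte char #1 = C8 9E.
Offset 2: leading byte 0xE9 = 11101001 → 3-byte char #2 = E9 BC BA.
Offset 5: leading byte 0x36 = 00110110 → 1-byte char #3 = 36.
Offset 6: leading byte 0xE2 = 11100010 → 3-byte char #4 = E2 8B BC.
Offset 9: leading byte 0xE2 = 11100010 → 3-byte char #5 = E2 94 A0.
Offset 12: leading byte 0xC4 = 11000100 → 2-byte char #6 = C4 B9.
Offset 14: leading byte 0xE0 = 11100000 → 3-byte char #7 = E0 BD A1.
Leading byte 0xE0 = 11100000 matches 1110xxxx → 3-byte sequence.
Byte 1: 0xE0 = 11100000, payload 0000 (4 bits).
Byte 2: 0xBD = 10111101 (10xxxxxx ✓), payload 111101.
Byte 3: 0xA1 = 10100001 (10xxxxxx ✓), payload 100001.
Concatenate: 0000111101100001 = 0xF61 (16 bits → U+0F61).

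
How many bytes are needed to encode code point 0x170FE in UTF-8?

4

U+170FE = 0x170FE. UTF-8 uses 1 byte below 0x80, 2 below 0x800, 3 below 0x10000, 4 up to 0x10FFFF. 0x170FE is in U+10000–U+10FFFF → 4 bytes.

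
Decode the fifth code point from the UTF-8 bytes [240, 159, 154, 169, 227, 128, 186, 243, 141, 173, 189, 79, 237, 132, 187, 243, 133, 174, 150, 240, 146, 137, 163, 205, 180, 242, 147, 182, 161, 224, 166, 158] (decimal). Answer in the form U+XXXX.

U+D13B

Offset 0: leading byte 0xF0 = 11110000 → 4-byte char #1 = F0 9F 9A A9.
Offset 4: leading byte 0xE3 = 11100011 → 3-byte char #2 = E3 80 BA.
Offset 7: leading byte 0xF3 = 11110011 → 4-byte char #3 = F3 8D AD BD.
Offset 11: leading byte 0x4F = 01001111 → 1-byte char #4 = 4F.
Offset 12: leading byte 0xED = 11101101 → 3-byte char #5 = ED 84 BB.
Leading byte 0xED = 11101101 matches 1110xxxx → 3-byte sequence.
Byte 1: 0xED = 11101101, payload 1101 (4 bits).
Byte 2: 0x84 = 10000100 (10xxxxxx ✓), payload 000100.
Byte 3: 0xBB = 10111011 (10xxxxxx ✓), payload 111011.
Concatenate: 1101000100111011 = 0xD13B (16 bits → U+D13B).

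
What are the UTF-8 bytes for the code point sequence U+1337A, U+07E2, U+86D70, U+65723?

F0 93 8D BA DF A2 F2 86 B5 B0 F1 A5 9C A3

U+1337A: 4-byte form → F0 93 8D BA.
U+07E2: 2-byte form → DF A2.
U+86D70: 4-byte form → F2 86 B5 B0.
U+65723: 4-byte form → F1 A5 9C A3.
Concatenated (14 bytes): F0 93 8D BA DF A2 F2 86 B5 B0 F1 A5 9C A3.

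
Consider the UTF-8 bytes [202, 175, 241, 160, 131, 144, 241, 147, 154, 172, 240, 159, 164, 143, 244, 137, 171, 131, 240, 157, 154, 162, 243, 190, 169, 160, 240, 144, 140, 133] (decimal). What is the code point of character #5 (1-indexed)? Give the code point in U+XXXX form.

U+109AC3

Offset 0: leading byte 0xCA = 11001010 → 2-byte char #1 = CA AF.
Offset 2: leading byte 0xF1 = 11110001 → 4-byte char #2 = F1 A0 83 90.
Offset 6: leading byte 0xF1 = 11110001 → 4-byte char #3 = F1 93 9A AC.
Offset 10: leading byte 0xF0 = 11110000 → 4-byte char #4 = F0 9F A4 8F.
Offset 14: leading byte 0xF4 = 11110100 → 4-byte char #5 = F4 89 AB 83.
Leading byte 0xF4 = 11110100 matches 11110xxx → 4-byte sequence.
Byte 1: 0xF4 = 11110100, payload 100 (3 bits).
Byte 2: 0x89 = 10001001 (10xxxxxx ✓), payload 001001.
Byte 3: 0xAB = 10101011 (10xxxxxx ✓), payload 101011.
Byte 4: 0x83 = 10000011 (10xxxxxx ✓), payload 000011.
Concatenate: 100001001101011000011 = 0x109AC3 (21 bits → U+109AC3).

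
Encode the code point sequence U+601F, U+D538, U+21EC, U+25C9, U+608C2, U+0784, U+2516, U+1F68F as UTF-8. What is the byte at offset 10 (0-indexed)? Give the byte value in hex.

U+601F → 3-byte form E6 80 9F at offsets 0–2.
U+D538 → 3-byte form ED 94 B8 at offsets 3–5.
U+21EC → 3-byte form E2 87 AC at offsets 6–8.
U+25C9 → 3-byte form E2 97 89 at offsets 9–11.
Offset 10 falls in char 4's range; it's byte 2 of E2 97 89 = 0x97.

0x97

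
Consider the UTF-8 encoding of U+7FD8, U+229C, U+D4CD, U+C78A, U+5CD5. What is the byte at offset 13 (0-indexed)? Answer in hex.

U+7FD8 → 3-byte form E7 BF 98 at offsets 0–2.
U+229C → 3-byte form E2 8A 9C at offsets 3–5.
U+D4CD → 3-byte form ED 93 8D at offsets 6–8.
U+C78A → 3-byte form EC 9E 8A at offsets 9–11.
U+5CD5 → 3-byte form E5 B3 95 at offsets 12–14.
Offset 13 falls in char 5's range; it's byte 2 of E5 B3 95 = 0xB3.

0xB3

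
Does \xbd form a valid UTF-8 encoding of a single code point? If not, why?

invalid (continuation byte with no leading byte)

Byte 0xBD = 10111101 has the form 10xxxxxx — a continuation byte — but there is no preceding leading byte.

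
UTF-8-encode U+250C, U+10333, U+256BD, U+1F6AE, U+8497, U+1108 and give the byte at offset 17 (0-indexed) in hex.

U+250C → 3-byte form E2 94 8C at offsets 0–2.
U+10333 → 4-byte form F0 90 8C B3 at offsets 3–6.
U+256BD → 4-byte form F0 A5 9A BD at offsets 7–10.
U+1F6AE → 4-byte form F0 9F 9A AE at offsets 11–14.
U+8497 → 3-byte form E8 92 97 at offsets 15–17.
Offset 17 falls in char 5's range; it's byte 3 of E8 92 97 = 0x97.

0x97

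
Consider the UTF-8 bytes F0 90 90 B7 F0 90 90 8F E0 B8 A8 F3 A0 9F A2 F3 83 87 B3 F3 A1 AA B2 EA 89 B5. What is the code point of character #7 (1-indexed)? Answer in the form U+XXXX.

Offset 0: leading byte 0xF0 = 11110000 → 4-byte char #1 = F0 90 90 B7.
Offset 4: leading byte 0xF0 = 11110000 → 4-byte char #2 = F0 90 90 8F.
Offset 8: leading byte 0xE0 = 11100000 → 3-byte char #3 = E0 B8 A8.
Offset 11: leading byte 0xF3 = 11110011 → 4-byte char #4 = F3 A0 9F A2.
Offset 15: leading byte 0xF3 = 11110011 → 4-byte char #5 = F3 83 87 B3.
Offset 19: leading byte 0xF3 = 11110011 → 4-byte char #6 = F3 A1 AA B2.
Offset 23: leading byte 0xEA = 11101010 → 3-byte char #7 = EA 89 B5.
Leading byte 0xEA = 11101010 matches 1110xxxx → 3-byte sequence.
Byte 1: 0xEA = 11101010, payload 1010 (4 bits).
Byte 2: 0x89 = 10001001 (10xxxxxx ✓), payload 001001.
Byte 3: 0xB5 = 10110101 (10xxxxxx ✓), payload 110101.
Concatenate: 1010001001110101 = 0xA275 (16 bits → U+A275).

U+A275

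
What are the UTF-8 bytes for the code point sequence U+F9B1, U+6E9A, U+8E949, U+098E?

EF A6 B1 E6 BA 9A F2 8E A5 89 E0 A6 8E

U+F9B1: 3-byte form → EF A6 B1.
U+6E9A: 3-byte form → E6 BA 9A.
U+8E949: 4-byte form → F2 8E A5 89.
U+098E: 3-byte form → E0 A6 8E.
Concatenated (13 bytes): EF A6 B1 E6 BA 9A F2 8E A5 89 E0 A6 8E.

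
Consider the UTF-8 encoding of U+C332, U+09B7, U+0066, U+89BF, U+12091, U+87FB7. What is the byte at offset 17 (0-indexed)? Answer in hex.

U+C332 → 3-byte form EC 8C B2 at offsets 0–2.
U+09B7 → 3-byte form E0 A6 B7 at offsets 3–5.
U+0066 → 1-byte form 66 at offsets 6–6.
U+89BF → 3-byte form E8 A6 BF at offsets 7–9.
U+12091 → 4-byte form F0 92 82 91 at offsets 10–13.
U+87FB7 → 4-byte form F2 87 BE B7 at offsets 14–17.
Offset 17 falls in char 6's range; it's byte 4 of F2 87 BE B7 = 0xB7.

0xB7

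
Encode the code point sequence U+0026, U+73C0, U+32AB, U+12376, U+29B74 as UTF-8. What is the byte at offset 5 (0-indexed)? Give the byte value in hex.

U+0026 → 1-byte form 26 at offsets 0–0.
U+73C0 → 3-byte form E7 8F 80 at offsets 1–3.
U+32AB → 3-byte form E3 8A AB at offsets 4–6.
Offset 5 falls in char 3's range; it's byte 2 of E3 8A AB = 0x8A.

0x8A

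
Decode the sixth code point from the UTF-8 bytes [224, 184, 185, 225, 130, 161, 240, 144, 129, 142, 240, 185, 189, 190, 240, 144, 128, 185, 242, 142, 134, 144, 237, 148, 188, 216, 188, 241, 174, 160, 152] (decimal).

Offset 0: leading byte 0xE0 = 11100000 → 3-byte char #1 = E0 B8 B9.
Offset 3: leading byte 0xE1 = 11100001 → 3-byte char #2 = E1 82 A1.
Offset 6: leading byte 0xF0 = 11110000 → 4-byte char #3 = F0 90 81 8E.
Offset 10: leading byte 0xF0 = 11110000 → 4-byte char #4 = F0 B9 BD BE.
Offset 14: leading byte 0xF0 = 11110000 → 4-byte char #5 = F0 90 80 B9.
Offset 18: leading byte 0xF2 = 11110010 → 4-byte char #6 = F2 8E 86 90.
Leading byte 0xF2 = 11110010 matches 11110xxx → 4-byte sequence.
Byte 1: 0xF2 = 11110010, payload 010 (3 bits).
Byte 2: 0x8E = 10001110 (10xxxxxx ✓), payload 001110.
Byte 3: 0x86 = 10000110 (10xxxxxx ✓), payload 000110.
Byte 4: 0x90 = 10010000 (10xxxxxx ✓), payload 010000.
Concatenate: 010001110000110010000 = 0x8E190 (21 bits → U+8E190).

U+8E190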